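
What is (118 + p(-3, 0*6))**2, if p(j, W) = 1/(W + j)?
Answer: 124609/9 ≈ 13845.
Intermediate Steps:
(118 + p(-3, 0*6))**2 = (118 + 1/(0*6 - 3))**2 = (118 + 1/(0 - 3))**2 = (118 + 1/(-3))**2 = (118 - 1/3)**2 = (353/3)**2 = 124609/9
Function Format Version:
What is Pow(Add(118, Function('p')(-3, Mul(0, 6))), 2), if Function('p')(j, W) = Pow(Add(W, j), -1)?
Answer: Rational(124609, 9) ≈ 13845.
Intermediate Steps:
Pow(Add(118, Function('p')(-3, Mul(0, 6))), 2) = Pow(Add(118, Pow(Add(Mul(0, 6), -3), -1)), 2) = Pow(Add(118, Pow(Add(0, -3), -1)), 2) = Pow(Add(118, Pow(-3, -1)), 2) = Pow(Add(118, Rational(-1, 3)), 2) = Pow(Rational(353, 3), 2) = Rational(124609, 9)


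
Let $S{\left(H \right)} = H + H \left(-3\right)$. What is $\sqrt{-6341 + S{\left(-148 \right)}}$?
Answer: $i \sqrt{6045} \approx 77.75 i$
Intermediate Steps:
$S{\left(H \right)} = - 2 H$ ($S{\left(H \right)} = H - 3 H = - 2 H$)
$\sqrt{-6341 + S{\left(-148 \right)}} = \sqrt{-6341 - -296} = \sqrt{-6341 + 296} = \sqrt{-6045} = i \sqrt{6045}$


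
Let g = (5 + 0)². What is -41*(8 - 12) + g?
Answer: 189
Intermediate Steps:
g = 25 (g = 5² = 25)
-41*(8 - 12) + g = -41*(8 - 12) + 25 = -41*(-4) + 25 = 164 + 25 = 189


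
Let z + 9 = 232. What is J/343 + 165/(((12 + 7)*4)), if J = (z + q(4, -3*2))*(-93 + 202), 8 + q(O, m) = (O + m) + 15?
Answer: 1945347/26068 ≈ 74.626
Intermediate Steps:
z = 223 (z = -9 + 232 = 223)
q(O, m) = 7 + O + m (q(O, m) = -8 + ((O + m) + 15) = -8 + (15 + O + m) = 7 + O + m)
J = 24852 (J = (223 + (7 + 4 - 3*2))*(-93 + 202) = (223 + (7 + 4 - 6))*109 = (223 + 5)*109 = 228*109 = 24852)
J/343 + 165/(((12 + 7)*4)) = 24852/343 + 165/(((12 + 7)*4)) = 24852*(1/343) + 165/((19*4)) = 24852/343 + 165/76 = 1945347/26068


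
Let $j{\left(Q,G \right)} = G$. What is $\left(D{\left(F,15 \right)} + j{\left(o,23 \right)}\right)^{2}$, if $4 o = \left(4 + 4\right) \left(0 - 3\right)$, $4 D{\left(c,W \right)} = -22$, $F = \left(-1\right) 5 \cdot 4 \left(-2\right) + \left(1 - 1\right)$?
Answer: $\frac{1225}{4} \approx 306.25$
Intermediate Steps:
$F = 40$ ($F = \left(-5\right) 4 \left(-2\right) + 0 = \left(-20\right) \left(-2\right) + 0 = 40 + 0 = 40$)
$D{\left(c,W \right)} = - \frac{11}{2}$ ($D{\left(c,W \right)} = \frac{1}{4} \left(-22\right) = - \frac{11}{2}$)
$o = -6$ ($o = \frac{\left(4 + 4\right) \left(0 - 3\right)}{4} = \frac{8 \left(-3\right)}{4} = \frac{1}{4} \left(-24\right) = -6$)
$\left(D{\left(F,15 \right)} + j{\left(o,23 \right)}\right)^{2} = \left(- \frac{11}{2} + 23\right)^{2} = \left(\frac{35}{2}\right)^{2} = \frac{1225}{4}$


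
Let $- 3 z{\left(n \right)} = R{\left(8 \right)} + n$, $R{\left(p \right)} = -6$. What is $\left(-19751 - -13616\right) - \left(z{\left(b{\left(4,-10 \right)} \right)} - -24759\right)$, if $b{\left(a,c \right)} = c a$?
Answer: $- \frac{92728}{3} \approx -30909.0$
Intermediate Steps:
$b{\left(a,c \right)} = a c$
$z{\left(n \right)} = 2 - \frac{n}{3}$ ($z{\left(n \right)} = - \frac{-6 + n}{3} = 2 - \frac{n}{3}$)
$\left(-19751 - -13616\right) - \left(z{\left(b{\left(4,-10 \right)} \right)} - -24759\right) = \left(-19751 - -13616\right) - \left(\left(2 - \frac{4 \left(-10\right)}{3}\right) - -24759\right) = \left(-19751 + 13616\right) - \left(\left(2 - - \frac{40}{3}\right) + 24759\right) = -6135 - \left(\left(2 + \frac{40}{3}\right) + 24759\right) = -6135 - \left(\frac{46}{3} + 24759\right) = -6135 - \frac{74323}{3} = - \frac{92728}{3}$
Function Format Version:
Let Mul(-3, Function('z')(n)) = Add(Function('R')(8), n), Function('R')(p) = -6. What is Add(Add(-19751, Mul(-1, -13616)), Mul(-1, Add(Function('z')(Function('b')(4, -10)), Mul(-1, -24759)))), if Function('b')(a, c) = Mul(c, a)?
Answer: Rational(-92728, 3) ≈ -30909.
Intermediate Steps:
Function('b')(a, c) = Mul(a, c)
Function('z')(n) = Add(2, Mul(Rational(-1, 3), n)) (Function('z')(n) = Mul(Rational(-1, 3), Add(-6, n)) = Add(2, Mul(Rational(-1, 3), n)))
Add(Add(-19751, Mul(-1, -13616)), Mul(-1, Add(Function('z')(Function('b')(4, -10)), Mul(-1, -24759)))) = Add(Add(-19751, Mul(-1, -13616)), Mul(-1, Add(Add(2, Mul(Rational(-1, 3), Mul(4, -10))), Mul(-1, -24759)))) = Add(Add(-19751, 13616), Mul(-1, Add(Add(2, Mul(Rational(-1, 3), -40)), 24759))) = Add(-6135, Mul(-1, Add(Add(2, Rational(40, 3)), 24759))) = Add(-6135, Mul(-1, Add(Rational(46, 3), 24759))) = Add(-6135, Mul(-1, Rational(74323, 3))) = Add(-6135, Rational(-74323, 3)) = Rational(-92728, 3)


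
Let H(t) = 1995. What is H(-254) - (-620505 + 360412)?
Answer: 262088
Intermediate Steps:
H(-254) - (-620505 + 360412) = 1995 - (-620505 + 360412) = 1995 - 1*(-260093) = 1995 + 260093 = 262088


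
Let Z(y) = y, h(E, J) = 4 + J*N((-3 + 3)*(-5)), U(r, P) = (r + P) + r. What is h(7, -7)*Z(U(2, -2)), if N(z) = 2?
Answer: -20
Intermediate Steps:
U(r, P) = P + 2*r (U(r, P) = (P + r) + r = P + 2*r)
h(E, J) = 4 + 2*J (h(E, J) = 4 + J*2 = 4 + 2*J)
h(7, -7)*Z(U(2, -2)) = (4 + 2*(-7))*(-2 + 2*2) = (4 - 14)*(-2 + 4) = -10*2 = -20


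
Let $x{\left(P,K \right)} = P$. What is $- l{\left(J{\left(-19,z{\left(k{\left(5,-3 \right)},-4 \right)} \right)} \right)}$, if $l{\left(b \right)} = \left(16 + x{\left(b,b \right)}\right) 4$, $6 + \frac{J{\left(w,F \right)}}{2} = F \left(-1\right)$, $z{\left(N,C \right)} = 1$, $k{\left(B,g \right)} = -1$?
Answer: $-8$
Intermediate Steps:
$J{\left(w,F \right)} = -12 - 2 F$ ($J{\left(w,F \right)} = -12 + 2 F \left(-1\right) = -12 + 2 \left(- F\right) = -12 - 2 F$)
$l{\left(b \right)} = 64 + 4 b$ ($l{\left(b \right)} = \left(16 + b\right) 4 = 64 + 4 b$)
$- l{\left(J{\left(-19,z{\left(k{\left(5,-3 \right)},-4 \right)} \right)} \right)} = - (64 + 4 \left(-12 - 2\right)) = - (64 + 4 \left(-14\right)) = - (64 - 56) = \left(-1\right) 8 = -8$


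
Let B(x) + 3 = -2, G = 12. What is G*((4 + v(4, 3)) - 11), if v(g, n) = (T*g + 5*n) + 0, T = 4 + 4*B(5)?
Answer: -672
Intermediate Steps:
B(x) = -5 (B(x) = -3 - 2 = -5)
T = -16 (T = 4 + 4*(-5) = 4 - 20 = -16)
v(g, n) = -16*g + 5*n (v(g, n) = (-16*g + 5*n) + 0 = -16*g + 5*n)
G*((4 + v(4, 3)) - 11) = 12*((4 + (-16*4 + 5*3)) - 11) = 12*((4 + (-64 + 15)) - 11) = 12*((4 - 49) - 11) = 12*(-45 - 11) = 12*(-56) = -672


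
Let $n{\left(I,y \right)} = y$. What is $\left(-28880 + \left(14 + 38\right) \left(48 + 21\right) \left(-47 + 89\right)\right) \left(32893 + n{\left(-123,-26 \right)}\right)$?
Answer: $4003726472$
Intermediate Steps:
$\left(-28880 + \left(14 + 38\right) \left(48 + 21\right) \left(-47 + 89\right)\right) \left(32893 + n{\left(-123,-26 \right)}\right) = \left(-28880 + \left(14 + 38\right) \left(48 + 21\right) \left(-47 + 89\right)\right) \left(32893 - 26\right) = \left(-28880 + 52 \cdot 69 \cdot 42\right) 32867 = \left(-28880 + 3588 \cdot 42\right) 32867 = \left(-28880 + 150696\right) 32867 = 121816 \cdot 32867 = 4003726472$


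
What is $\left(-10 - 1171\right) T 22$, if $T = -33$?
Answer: $857406$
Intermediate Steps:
$\left(-10 - 1171\right) T 22 = \left(-10 - 1171\right) \left(\left(-33\right) 22\right) = \left(-1181\right) \left(-726\right) = 857406$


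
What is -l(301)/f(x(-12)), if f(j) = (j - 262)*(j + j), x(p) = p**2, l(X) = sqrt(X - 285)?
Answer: 1/8496 ≈ 0.00011770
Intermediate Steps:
l(X) = sqrt(-285 + X)
f(j) = 2*j*(-262 + j) (f(j) = (-262 + j)*(2*j) = 2*j*(-262 + j))
-l(301)/f(x(-12)) = -sqrt(-285 + 301)/(2*(-12)**2*(-262 + (-12)**2)) = -sqrt(16)/(2*144*(-262 + 144)) = -4/(2*144*(-118)) = -4/(-33984) = -4*(-1)/33984 = -1*(-1/8496) = 1/8496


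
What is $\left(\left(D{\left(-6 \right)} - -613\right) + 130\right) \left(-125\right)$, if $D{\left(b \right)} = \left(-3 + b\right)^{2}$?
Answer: $-103000$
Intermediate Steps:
$\left(\left(D{\left(-6 \right)} - -613\right) + 130\right) \left(-125\right) = \left(\left(\left(-3 - 6\right)^{2} - -613\right) + 130\right) \left(-125\right) = \left(\left(\left(-9\right)^{2} + 613\right) + 130\right) \left(-125\right) = \left(\left(81 + 613\right) + 130\right) \left(-125\right) = \left(694 + 130\right) \left(-125\right) = 824 \left(-125\right) = -103000$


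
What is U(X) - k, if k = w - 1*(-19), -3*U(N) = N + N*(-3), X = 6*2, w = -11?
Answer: 0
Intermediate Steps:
X = 12
U(N) = 2*N/3 (U(N) = -(N + N*(-3))/3 = -(N - 3*N)/3 = -(-2)*N/3 = 2*N/3)
k = 8 (k = -11 - 1*(-19) = -11 + 19 = 8)
U(X) - k = (2/3)*12 - 1*8 = 8 - 8 = 0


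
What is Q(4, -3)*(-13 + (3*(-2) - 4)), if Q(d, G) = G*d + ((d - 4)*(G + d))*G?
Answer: 276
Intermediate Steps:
Q(d, G) = G*d + G*(-4 + d)*(G + d) (Q(d, G) = G*d + ((-4 + d)*(G + d))*G = G*d + G*(-4 + d)*(G + d))
Q(4, -3)*(-13 + (3*(-2) - 4)) = (-3*(4**2 - 4*(-3) - 3*4 - 3*4))*(-13 + (3*(-2) - 4)) = (-3*(16 + 12 - 12 - 12))*(-13 + (-6 - 4)) = (-3*4)*(-13 - 10) = -12*(-23) = 276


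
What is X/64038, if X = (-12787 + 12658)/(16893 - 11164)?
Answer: -43/122291234 ≈ -3.5162e-7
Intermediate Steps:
X = -129/5729 ≈ -0.022517
X/64038 = -129/5729/64038 = -129/5729*1/64038 = -43/122291234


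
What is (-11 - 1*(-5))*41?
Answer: -246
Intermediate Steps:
(-11 - 1*(-5))*41 = (-11 + 5)*41 = -6*41 = -246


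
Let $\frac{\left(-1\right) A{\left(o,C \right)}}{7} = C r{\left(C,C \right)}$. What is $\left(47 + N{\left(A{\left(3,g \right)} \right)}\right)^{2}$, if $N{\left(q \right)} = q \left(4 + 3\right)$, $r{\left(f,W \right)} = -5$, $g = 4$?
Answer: $1054729$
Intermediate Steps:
$A{\left(o,C \right)} = 35 C$ ($A{\left(o,C \right)} = - 7 C \left(-5\right) = - 7 \left(- 5 C\right) = 35 C$)
$N{\left(q \right)} = 7 q$ ($N{\left(q \right)} = q 7 = 7 q$)
$\left(47 + N{\left(A{\left(3,g \right)} \right)}\right)^{2} = \left(47 + 7 \cdot 35 \cdot 4\right)^{2} = \left(47 + 7 \cdot 140\right)^{2} = \left(47 + 980\right)^{2} = 1027^{2} = 1054729$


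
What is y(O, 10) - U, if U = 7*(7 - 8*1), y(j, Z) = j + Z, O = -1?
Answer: 16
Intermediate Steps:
y(j, Z) = Z + j
U = -7 (U = 7*(7 - 8) = 7*(-1) = -7)
y(O, 10) - U = (10 - 1) - 1*(-7) = 9 + 7 = 16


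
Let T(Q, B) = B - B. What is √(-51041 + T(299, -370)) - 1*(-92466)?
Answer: 92466 + I*√51041 ≈ 92466.0 + 225.92*I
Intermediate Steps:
T(Q, B) = 0
√(-51041 + T(299, -370)) - 1*(-92466) = √(-51041 + 0) - 1*(-92466) = √(-51041) + 92466 = I*√51041 + 92466 = 92466 + I*√51041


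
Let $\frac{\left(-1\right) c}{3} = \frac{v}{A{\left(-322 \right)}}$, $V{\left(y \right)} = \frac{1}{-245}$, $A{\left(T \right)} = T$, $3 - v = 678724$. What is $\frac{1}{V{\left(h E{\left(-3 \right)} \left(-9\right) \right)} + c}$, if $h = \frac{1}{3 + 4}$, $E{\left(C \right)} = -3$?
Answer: $- \frac{11270}{71265751} \approx -0.00015814$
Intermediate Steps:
$v = -678721$ ($v = 3 - 678724 = -678721$)
$h = \frac{1}{7} \approx 0.14286$
$V{\left(y \right)} = - \frac{1}{245}$
$c = - \frac{2036163}{322}$ ($c = - 3 \left(- \frac{678721}{-322}\right) = - 3 \left(\left(-678721\right) \left(- \frac{1}{322}\right)\right) = \left(-3\right) \frac{678721}{322} = - \frac{2036163}{322} \approx -6323.5$)
$\frac{1}{V{\left(h E{\left(-3 \right)} \left(-9\right) \right)} + c} = \frac{1}{- \frac{1}{245} - \frac{2036163}{322}} = \frac{1}{- \frac{71265751}{11270}} = - \frac{11270}{71265751}$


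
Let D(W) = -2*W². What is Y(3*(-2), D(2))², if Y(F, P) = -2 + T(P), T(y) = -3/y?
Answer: 169/64 ≈ 2.6406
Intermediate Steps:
Y(F, P) = -2 - 3/P
Y(3*(-2), D(2))² = (-2 - 3/((-2*2²)))² = (-2 - 3/((-2*4)))² = (-2 - 3/(-8))² = (-2 - 3*(-⅛))² = (-2 + 3/8)² = (-13/8)² = 169/64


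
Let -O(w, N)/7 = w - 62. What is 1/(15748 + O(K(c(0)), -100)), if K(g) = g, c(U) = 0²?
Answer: 1/16182 ≈ 6.1797e-5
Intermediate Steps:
c(U) = 0
O(w, N) = 434 - 7*w (O(w, N) = -7*(w - 62) = -7*(-62 + w) = 434 - 7*w)
1/(15748 + O(K(c(0)), -100)) = 1/(15748 + (434 - 7*0)) = 1/(15748 + (434 + 0)) = 1/(15748 + 434) = 1/16182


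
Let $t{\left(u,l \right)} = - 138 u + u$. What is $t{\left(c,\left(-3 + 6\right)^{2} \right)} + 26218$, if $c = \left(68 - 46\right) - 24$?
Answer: $26492$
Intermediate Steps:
$c = -2$ ($c = 22 - 24 = -2$)
$t{\left(u,l \right)} = - 137 u$
$t{\left(c,\left(-3 + 6\right)^{2} \right)} + 26218 = \left(-137\right) \left(-2\right) + 26218 = 274 + 26218 = 26492$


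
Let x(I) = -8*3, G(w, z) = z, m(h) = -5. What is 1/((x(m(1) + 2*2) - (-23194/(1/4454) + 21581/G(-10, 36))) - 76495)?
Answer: 36/3716242471 ≈ 9.6872e-9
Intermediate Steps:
x(I) = -24
1/((x(m(1) + 2*2) - (-23194/(1/4454) + 21581/G(-10, 36))) - 76495) = 1/((-24 - (-23194/(1/4454) + 21581/36)) - 76495) = 1/((-24 - (-23194/1/4454 + 21581*(1/36))) - 76495) = 1/((-24 - (-23194*4454 + 21581/36)) - 76495) = 1/((-24 - (-103306076 + 21581/36)) - 76495) = 1/((-24 - 1*(-3718997155/36)) - 76495) = 1/((-24 + 3718997155/36) - 76495) = 1/(3718996291/36 - 76495) = 1/(3716242471/36) = 36/3716242471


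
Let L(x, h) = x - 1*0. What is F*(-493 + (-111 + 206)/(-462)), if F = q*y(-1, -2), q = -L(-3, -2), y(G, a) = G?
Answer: 227861/154 ≈ 1479.6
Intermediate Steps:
L(x, h) = x (L(x, h) = x + 0 = x)
q = 3 (q = -1*(-3) = 3)
F = -3 (F = 3*(-1) = -3)
F*(-493 + (-111 + 206)/(-462)) = -3*(-493 + (-111 + 206)/(-462)) = -3*(-493 + 95*(-1/462)) = -3*(-493 - 95/462) = -3*(-227861/462) = 227861/154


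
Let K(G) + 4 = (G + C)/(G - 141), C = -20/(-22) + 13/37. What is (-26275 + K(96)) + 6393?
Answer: -24283445/1221 ≈ -19888.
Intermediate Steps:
C = 513/407 (C = -20*(-1/22) + 13*(1/37) = 10/11 + 13/37 = 513/407 ≈ 1.2604)
K(G) = -4 + (513/407 + G)/(-141 + G) (K(G) = -4 + (G + 513/407)/(G - 141) = -4 + (513/407 + G)/(-141 + G))
(-26275 + K(96)) + 6393 = (-26275 + 3*(76687 - 407*96)/(407*(-141 + 96))) + 6393 = (-26275 + (3/407)*(76687 - 39072)/(-45)) + 6393 = (-26275 + (3/407)*(-1/45)*37615) + 6393 = (-26275 - 7523/1221) + 6393 = -32089298/1221 + 6393 = -24283445/1221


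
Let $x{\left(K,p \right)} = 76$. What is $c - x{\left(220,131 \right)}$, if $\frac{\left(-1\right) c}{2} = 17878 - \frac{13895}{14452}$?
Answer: $- \frac{258908137}{7226} \approx -35830.0$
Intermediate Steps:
$c = - \frac{258358961}{7226}$ ($c = - 2 \left(17878 - \frac{13895}{14452}\right) = \left(-2\right) \frac{258358961}{14452} = - \frac{258358961}{7226} \approx -35754.0$)
$c - x{\left(220,131 \right)} = - \frac{258358961}{7226} - 76 = - \frac{258908137}{7226}$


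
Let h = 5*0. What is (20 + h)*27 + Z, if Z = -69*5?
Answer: 195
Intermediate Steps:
h = 0
Z = -345
(20 + h)*27 + Z = (20 + 0)*27 - 345 = 20*27 - 345 = 540 - 345 = 195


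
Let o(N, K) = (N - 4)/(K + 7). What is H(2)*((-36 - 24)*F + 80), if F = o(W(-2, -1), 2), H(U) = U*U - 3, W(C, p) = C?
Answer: 120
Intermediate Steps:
o(N, K) = (-4 + N)/(7 + K)
H(U) = -3 + U² (H(U) = U² - 3 = -3 + U²)
F = -⅔ (F = (-4 - 2)/(7 + 2) = -6/9 = (⅑)*(-6) = -⅔ ≈ -0.66667)
H(2)*((-36 - 24)*F + 80) = (-3 + 2²)*((-36 - 24)*(-⅔) + 80) = (-3 + 4)*(-60*(-⅔) + 80) = 1*(40 + 80) = 1*120 = 120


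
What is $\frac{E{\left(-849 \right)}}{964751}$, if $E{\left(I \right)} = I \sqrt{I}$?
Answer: $- \frac{849 i \sqrt{849}}{964751} \approx - 0.025642 i$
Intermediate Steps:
$E{\left(I \right)} = I^{\frac{3}{2}}$
$\frac{E{\left(-849 \right)}}{964751} = \frac{\left(-849\right)^{\frac{3}{2}}}{964751} = - 849 i \sqrt{849} \cdot \frac{1}{964751} = - \frac{849 i \sqrt{849}}{964751}$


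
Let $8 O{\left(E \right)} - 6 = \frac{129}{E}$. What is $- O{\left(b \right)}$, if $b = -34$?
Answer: $- \frac{75}{272} \approx -0.27574$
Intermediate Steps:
$O{\left(E \right)} = \frac{3}{4} + \frac{129}{8 E}$ ($O{\left(E \right)} = \frac{3}{4} + \frac{129 \frac{1}{E}}{8} = \frac{3}{4} + \frac{129}{8 E}$)
$- O{\left(b \right)} = - \frac{3 \left(43 + 2 \left(-34\right)\right)}{8 \left(-34\right)} = - \frac{3 \left(-1\right) \left(43 - 68\right)}{8 \cdot 34} = - \frac{3 \left(-1\right) \left(-25\right)}{8 \cdot 34} = \left(-1\right) \frac{75}{272} = - \frac{75}{272}$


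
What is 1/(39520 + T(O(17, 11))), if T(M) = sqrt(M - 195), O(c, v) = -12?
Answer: 39520/1561830607 - 3*I*sqrt(23)/1561830607 ≈ 2.5304e-5 - 9.2119e-9*I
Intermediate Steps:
T(M) = sqrt(-195 + M)
1/(39520 + T(O(17, 11))) = 1/(39520 + sqrt(-195 - 12)) = 1/(39520 + sqrt(-207)) = 1/(39520 + 3*I*sqrt(23))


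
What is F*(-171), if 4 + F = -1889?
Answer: 323703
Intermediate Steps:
F = -1893 (F = -4 - 1889 = -1893)
F*(-171) = -1893*(-171) = 323703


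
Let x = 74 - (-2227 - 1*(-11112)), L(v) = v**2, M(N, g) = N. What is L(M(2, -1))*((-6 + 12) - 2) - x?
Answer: 8827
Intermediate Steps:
x = -8811 (x = 74 - (-2227 + 11112) = 74 - 1*8885 = 74 - 8885 = -8811)
L(M(2, -1))*((-6 + 12) - 2) - x = 2**2*((-6 + 12) - 2) - 1*(-8811) = 4*(6 - 2) + 8811 = 4*4 + 8811 = 16 + 8811 = 8827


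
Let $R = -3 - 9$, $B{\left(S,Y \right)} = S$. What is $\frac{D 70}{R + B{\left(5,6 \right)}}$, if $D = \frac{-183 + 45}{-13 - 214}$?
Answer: $- \frac{1380}{227} \approx -6.0793$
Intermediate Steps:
$R = -12$ ($R = -3 - 9 = -12$)
$D = \frac{138}{227}$ ($D = - \frac{138}{-227} = \left(-138\right) \left(- \frac{1}{227}\right) = \frac{138}{227} \approx 0.60793$)
$\frac{D 70}{R + B{\left(5,6 \right)}} = \frac{\frac{138}{227} \cdot 70}{-12 + 5} = \frac{9660}{227 \left(-7\right)} = \frac{9660}{227} \left(- \frac{1}{7}\right) = - \frac{1380}{227}$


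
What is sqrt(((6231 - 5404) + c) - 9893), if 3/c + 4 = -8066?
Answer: I*sqrt(65602485290)/2690 ≈ 95.216*I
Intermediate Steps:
c = -1/2690 (c = 3/(-4 - 8066) = 3/(-8070) = 3*(-1/8070) = -1/2690 ≈ -0.00037175)
sqrt(((6231 - 5404) + c) - 9893) = sqrt(((6231 - 5404) - 1/2690) - 9893) = sqrt((827 - 1/2690) - 9893) = sqrt(2224629/2690 - 9893) = sqrt(-24387541/2690) = I*sqrt(65602485290)/2690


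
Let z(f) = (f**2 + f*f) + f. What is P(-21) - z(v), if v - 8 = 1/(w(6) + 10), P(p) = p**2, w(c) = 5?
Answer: 68128/225 ≈ 302.79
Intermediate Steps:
v = 121/15 (v = 8 + 1/(5 + 10) = 8 + 1/15 = 121/15 ≈ 8.0667)
z(f) = f + 2*f**2 (z(f) = (f**2 + f**2) + f = 2*f**2 + f = f + 2*f**2)
P(-21) - z(v) = (-21)**2 - 121*(1 + 2*(121/15))/15 = 441 - 121*(1 + 242/15)/15 = 441 - 121*257/(15*15) = 441 - 1*31097/225 = 441 - 31097/225 = 68128/225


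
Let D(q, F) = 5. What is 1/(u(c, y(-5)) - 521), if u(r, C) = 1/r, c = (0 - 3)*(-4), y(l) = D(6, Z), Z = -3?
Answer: -12/6251 ≈ -0.0019197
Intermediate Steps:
y(l) = 5
c = 12 (c = -3*(-4) = 12)
1/(u(c, y(-5)) - 521) = 1/(1/12 - 521) = 1/(-6251/12) = -12/6251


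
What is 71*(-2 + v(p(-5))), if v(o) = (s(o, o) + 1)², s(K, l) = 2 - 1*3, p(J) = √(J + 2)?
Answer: -142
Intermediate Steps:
p(J) = √(2 + J)
s(K, l) = -1 (s(K, l) = 2 - 3 = -1)
v(o) = 0 (v(o) = (-1 + 1)² = 0² = 0)
71*(-2 + v(p(-5))) = 71*(-2 + 0) = 71*(-2) = -142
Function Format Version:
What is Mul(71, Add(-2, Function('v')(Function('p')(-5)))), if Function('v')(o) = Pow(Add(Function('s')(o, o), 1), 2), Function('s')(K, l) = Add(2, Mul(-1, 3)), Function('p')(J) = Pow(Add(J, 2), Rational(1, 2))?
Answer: -142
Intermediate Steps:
Function('p')(J) = Pow(Add(2, J), Rational(1, 2))
Function('s')(K, l) = -1 (Function('s')(K, l) = Add(2, -3) = -1)
Function('v')(o) = 0 (Function('v')(o) = Pow(Add(-1, 1), 2) = Pow(0, 2) = 0)
Mul(71, Add(-2, Function('v')(Function('p')(-5)))) = Mul(71, Add(-2, 0)) = Mul(71, -2) = -142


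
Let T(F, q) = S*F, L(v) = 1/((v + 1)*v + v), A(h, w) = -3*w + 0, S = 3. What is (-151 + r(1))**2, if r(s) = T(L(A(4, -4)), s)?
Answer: 71487025/3136 ≈ 22796.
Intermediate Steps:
A(h, w) = -3*w
L(v) = 1/(v + v*(1 + v)) (L(v) = 1/((1 + v)*v + v) = 1/(v*(1 + v) + v) = 1/(v + v*(1 + v)))
T(F, q) = 3*F
r(s) = 1/56 (r(s) = 3*(1/(((-3*(-4)))*(2 - 3*(-4)))) = 3*(1/(12*(2 + 12))) = 3*((1/12)/14) = 3*((1/12)*(1/14)) = 3*(1/168) = 1/56)
(-151 + r(1))**2 = (-151 + 1/56)**2 = (-8455/56)**2 = 71487025/3136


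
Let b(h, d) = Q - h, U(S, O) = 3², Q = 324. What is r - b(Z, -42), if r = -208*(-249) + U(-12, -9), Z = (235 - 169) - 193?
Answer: 51350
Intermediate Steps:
U(S, O) = 9
Z = -127 (Z = 66 - 193 = -127)
b(h, d) = 324 - h
r = 51801 (r = -208*(-249) + 9 = 51792 + 9 = 51801)
r - b(Z, -42) = 51801 - (324 - 1*(-127)) = 51801 - (324 + 127) = 51801 - 1*451 = 51801 - 451 = 51350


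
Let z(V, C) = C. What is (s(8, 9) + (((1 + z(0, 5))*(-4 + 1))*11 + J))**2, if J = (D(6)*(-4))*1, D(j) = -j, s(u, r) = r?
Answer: 27225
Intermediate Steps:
J = 24 (J = (-1*6*(-4))*1 = -6*(-4)*1 = 24*1 = 24)
(s(8, 9) + (((1 + z(0, 5))*(-4 + 1))*11 + J))**2 = (9 + (((1 + 5)*(-4 + 1))*11 + 24))**2 = (9 + ((6*(-3))*11 + 24))**2 = (9 + (-18*11 + 24))**2 = (9 + (-198 + 24))**2 = (9 - 174)**2 = (-165)**2 = 27225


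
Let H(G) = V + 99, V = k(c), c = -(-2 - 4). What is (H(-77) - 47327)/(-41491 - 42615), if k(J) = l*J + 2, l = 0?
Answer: 23613/42053 ≈ 0.56151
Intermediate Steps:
c = 6 (c = -1*(-6) = 6)
k(J) = 2 (k(J) = 0*J + 2 = 0 + 2 = 2)
V = 2
H(G) = 101 (H(G) = 2 + 99 = 101)
(H(-77) - 47327)/(-41491 - 42615) = (101 - 47327)/(-41491 - 42615) = -47226/(-84106) = -47226*(-1/84106) = 23613/42053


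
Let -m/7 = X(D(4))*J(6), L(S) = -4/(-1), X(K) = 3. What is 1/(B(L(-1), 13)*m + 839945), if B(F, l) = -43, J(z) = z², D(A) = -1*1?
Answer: 1/872453 ≈ 1.1462e-6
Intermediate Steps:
D(A) = -1
L(S) = 4 (L(S) = -4*(-1) = 4)
m = -756 (m = -21*6² = -21*36 = -7*108 = -756)
1/(B(L(-1), 13)*m + 839945) = 1/(-43*(-756) + 839945) = 1/(32508 + 839945) = 1/872453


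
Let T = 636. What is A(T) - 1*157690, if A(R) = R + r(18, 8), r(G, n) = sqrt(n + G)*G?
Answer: -157054 + 18*sqrt(26) ≈ -1.5696e+5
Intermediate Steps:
r(G, n) = G*sqrt(G + n) (r(G, n) = sqrt(G + n)*G = G*sqrt(G + n))
A(R) = R + 18*sqrt(26) (A(R) = R + 18*sqrt(18 + 8) = R + 18*sqrt(26))
A(T) - 1*157690 = (636 + 18*sqrt(26)) - 1*157690 = (636 + 18*sqrt(26)) - 157690 = -157054 + 18*sqrt(26)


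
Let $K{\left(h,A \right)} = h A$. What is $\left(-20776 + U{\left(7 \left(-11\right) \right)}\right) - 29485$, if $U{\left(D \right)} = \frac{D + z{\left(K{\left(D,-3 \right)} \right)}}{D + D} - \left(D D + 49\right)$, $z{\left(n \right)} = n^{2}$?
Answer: $-56585$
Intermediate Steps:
$K{\left(h,A \right)} = A h$
$U{\left(D \right)} = -49 - D^{2} + \frac{D + 9 D^{2}}{2 D}$ ($U{\left(D \right)} = \frac{D + \left(- 3 D\right)^{2}}{D + D} - \left(D D + 49\right) = \frac{D + 9 D^{2}}{2 D} - \left(D^{2} + 49\right) = \left(D + 9 D^{2}\right) \frac{1}{2 D} - \left(49 + D^{2}\right) = \frac{D + 9 D^{2}}{2 D} - \left(49 + D^{2}\right) = -49 - D^{2} + \frac{D + 9 D^{2}}{2 D}$)
$\left(-20776 + U{\left(7 \left(-11\right) \right)}\right) - 29485 = \left(-20776 - \left(\frac{97}{2} + \left(7 \left(-11\right)\right)^{2} - \frac{63}{2} \left(-11\right)\right)\right) - 29485 = \left(-20776 - 6324\right) - 29485 = -27100 - 29485 = -56585$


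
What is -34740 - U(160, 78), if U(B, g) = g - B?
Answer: -34658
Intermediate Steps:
-34740 - U(160, 78) = -34740 - (78 - 1*160) = -34740 - (78 - 160) = -34740 - 1*(-82) = -34740 + 82 = -34658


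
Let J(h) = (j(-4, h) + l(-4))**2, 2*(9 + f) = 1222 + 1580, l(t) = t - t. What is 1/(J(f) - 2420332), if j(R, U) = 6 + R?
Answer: -1/2420328 ≈ -4.1317e-7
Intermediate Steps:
l(t) = 0
f = 1392 (f = -9 + (1222 + 1580)/2 = -9 + (1/2)*2802 = -9 + 1401 = 1392)
J(h) = 4 (J(h) = ((6 - 4) + 0)**2 = (2 + 0)**2 = 2**2 = 4)
1/(J(f) - 2420332) = 1/(4 - 2420332) = 1/(-2420328) = -1/2420328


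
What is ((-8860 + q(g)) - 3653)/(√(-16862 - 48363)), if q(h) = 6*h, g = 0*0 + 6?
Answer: 12477*I*√2609/13045 ≈ 48.854*I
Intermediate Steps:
g = 6 (g = 0 + 6 = 6)
((-8860 + q(g)) - 3653)/(√(-16862 - 48363)) = ((-8860 + 6*6) - 3653)/(√(-16862 - 48363)) = ((-8860 + 36) - 3653)/(√(-65225)) = (-8824 - 3653)/((5*I*√2609)) = -(-12477)*I*√2609/13045 = 12477*I*√2609/13045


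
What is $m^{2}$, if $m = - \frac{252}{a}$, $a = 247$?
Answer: $\frac{63504}{61009} \approx 1.0409$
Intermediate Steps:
$m = - \frac{252}{247} \approx -1.0202$
$m^{2} = \left(- \frac{252}{247}\right)^{2} = \frac{63504}{61009}$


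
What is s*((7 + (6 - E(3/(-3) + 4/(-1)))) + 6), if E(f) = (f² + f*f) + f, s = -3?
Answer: 78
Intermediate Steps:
E(f) = f + 2*f² (E(f) = (f² + f²) + f = 2*f² + f = f + 2*f²)
s*((7 + (6 - E(3/(-3) + 4/(-1)))) + 6) = -3*((7 + (6 - (3/(-3) + 4/(-1))*(1 + 2*(3/(-3) + 4/(-1))))) + 6) = -3*((7 + (6 - (3*(-⅓) + 4*(-1))*(1 + 2*(3*(-⅓) + 4*(-1))))) + 6) = -3*((7 + (6 - (-1 - 4)*(1 + 2*(-1 - 4)))) + 6) = -3*((7 + (6 - (-5)*(1 + 2*(-5)))) + 6) = -3*((7 + (6 - (-5)*(1 - 10))) + 6) = -3*((7 + (6 - (-5)*(-9))) + 6) = -3*((7 + (6 - 1*45)) + 6) = -3*((7 + (6 - 45)) + 6) = -3*((7 - 39) + 6) = -3*(-32 + 6) = -3*(-26) = 78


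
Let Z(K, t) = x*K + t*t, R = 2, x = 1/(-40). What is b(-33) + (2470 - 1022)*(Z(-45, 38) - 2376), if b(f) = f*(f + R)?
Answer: -1346884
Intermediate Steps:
x = -1/40 ≈ -0.025000
Z(K, t) = t**2 - K/40 (Z(K, t) = -K/40 + t*t = -K/40 + t**2 = t**2 - K/40)
b(f) = f*(2 + f) (b(f) = f*(f + 2) = f*(2 + f))
b(-33) + (2470 - 1022)*(Z(-45, 38) - 2376) = -33*(2 - 33) + (2470 - 1022)*((38**2 - 1/40*(-45)) - 2376) = -33*(-31) + 1448*((1444 + 9/8) - 2376) = 1023 + 1448*(11561/8 - 2376) = 1023 + 1448*(-7447/8) = 1023 - 1347907 = -1346884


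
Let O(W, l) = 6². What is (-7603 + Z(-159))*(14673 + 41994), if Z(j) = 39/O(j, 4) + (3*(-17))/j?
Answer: -91321042735/212 ≈ -4.3076e+8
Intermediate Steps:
O(W, l) = 36
Z(j) = 13/12 - 51/j (Z(j) = 39/36 + (3*(-17))/j = 39*(1/36) - 51/j = 13/12 - 51/j)
(-7603 + Z(-159))*(14673 + 41994) = (-7603 + (13/12 - 51/(-159)))*(14673 + 41994) = (-7603 + (13/12 - 51*(-1/159)))*56667 = (-7603 + (13/12 + 17/53))*56667 = (-7603 + 893/636)*56667 = -4834615/636*56667 = -91321042735/212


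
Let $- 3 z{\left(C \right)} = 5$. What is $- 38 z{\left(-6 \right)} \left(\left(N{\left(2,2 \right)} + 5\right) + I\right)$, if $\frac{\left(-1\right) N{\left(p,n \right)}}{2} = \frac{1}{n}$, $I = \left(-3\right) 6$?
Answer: $- \frac{2660}{3} \approx -886.67$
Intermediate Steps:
$z{\left(C \right)} = - \frac{5}{3}$ ($z{\left(C \right)} = \left(- \frac{1}{3}\right) 5 = - \frac{5}{3}$)
$I = -18$
$N{\left(p,n \right)} = - \frac{2}{n}$
$- 38 z{\left(-6 \right)} \left(\left(N{\left(2,2 \right)} + 5\right) + I\right) = \left(-38\right) \left(- \frac{5}{3}\right) \left(\left(- \frac{2}{2} + 5\right) - 18\right) = \frac{190 \left(\left(\left(-2\right) \frac{1}{2} + 5\right) - 18\right)}{3} = \frac{190 \left(\left(-1 + 5\right) - 18\right)}{3} = \frac{190 \left(4 - 18\right)}{3} = \frac{190}{3} \left(-14\right) = - \frac{2660}{3}$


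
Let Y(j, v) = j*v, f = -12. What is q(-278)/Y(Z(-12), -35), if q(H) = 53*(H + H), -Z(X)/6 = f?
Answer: 7367/630 ≈ 11.694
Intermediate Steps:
Z(X) = 72 (Z(X) = -6*(-12) = 72)
q(H) = 106*H (q(H) = 53*(2*H) = 106*H)
q(-278)/Y(Z(-12), -35) = (106*(-278))/((72*(-35))) = -29468/(-2520) = -29468*(-1/2520) = 7367/630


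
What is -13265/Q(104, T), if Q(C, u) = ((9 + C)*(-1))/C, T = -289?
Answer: 1379560/113 ≈ 12209.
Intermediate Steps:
Q(C, u) = (-9 - C)/C
-13265/Q(104, T) = -13265*104/(-9 - 1*104) = -13265*104/(-9 - 104) = -13265/((1/104)*(-113)) = -13265/(-113/104) = -13265*(-104/113) = 1379560/113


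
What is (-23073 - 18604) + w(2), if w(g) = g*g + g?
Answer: -41671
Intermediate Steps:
w(g) = g + g**2 (w(g) = g**2 + g = g + g**2)
(-23073 - 18604) + w(2) = (-23073 - 18604) + 2*(1 + 2) = -41677 + 2*3 = -41677 + 6 = -41671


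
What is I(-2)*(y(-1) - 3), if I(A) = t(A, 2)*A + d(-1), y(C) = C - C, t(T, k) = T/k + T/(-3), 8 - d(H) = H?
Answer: -29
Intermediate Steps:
d(H) = 8 - H
t(T, k) = -T/3 + T/k (t(T, k) = T/k + T*(-⅓) = T/k - T/3 = -T/3 + T/k)
y(C) = 0
I(A) = 9 + A²/6 (I(A) = (-A/3 + A/2)*A + (8 - 1*(-1)) = (-A/3 + A*(½))*A + (8 + 1) = (-A/3 + A/2)*A + 9 = (A/6)*A + 9 = A²/6 + 9 = 9 + A²/6)
I(-2)*(y(-1) - 3) = (9 + (⅙)*(-2)²)*(0 - 3) = (9 + (⅙)*4)*(-3) = (9 + ⅔)*(-3) = (29/3)*(-3) = -29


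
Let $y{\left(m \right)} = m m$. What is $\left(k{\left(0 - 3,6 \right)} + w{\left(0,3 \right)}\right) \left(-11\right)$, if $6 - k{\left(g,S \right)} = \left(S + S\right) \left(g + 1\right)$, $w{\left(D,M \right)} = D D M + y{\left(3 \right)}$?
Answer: $-429$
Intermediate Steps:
$y{\left(m \right)} = m^{2}$
$w{\left(D,M \right)} = 9 + M D^{2}$ ($w{\left(D,M \right)} = D D M + 3^{2} = D^{2} M + 9 = M D^{2} + 9 = 9 + M D^{2}$)
$k{\left(g,S \right)} = 6 - 2 S \left(1 + g\right)$ ($k{\left(g,S \right)} = 6 - \left(S + S\right) \left(g + 1\right) = 6 - 2 S \left(1 + g\right)$)
$\left(k{\left(0 - 3,6 \right)} + w{\left(0,3 \right)}\right) \left(-11\right) = \left(\left(6 - 12 - 12 \left(0 - 3\right)\right) + \left(9 + 3 \cdot 0^{2}\right)\right) \left(-11\right) = \left(\left(6 - 12 - 12 \left(-3\right)\right) + \left(9 + 3 \cdot 0\right)\right) \left(-11\right) = \left(\left(6 - 12 + 36\right) + \left(9 + 0\right)\right) \left(-11\right) = \left(30 + 9\right) \left(-11\right) = 39 \left(-11\right) = -429$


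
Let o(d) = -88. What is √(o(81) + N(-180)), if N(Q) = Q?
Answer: 2*I*√67 ≈ 16.371*I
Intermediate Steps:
√(o(81) + N(-180)) = √(-88 - 180) = √(-268) = 2*I*√67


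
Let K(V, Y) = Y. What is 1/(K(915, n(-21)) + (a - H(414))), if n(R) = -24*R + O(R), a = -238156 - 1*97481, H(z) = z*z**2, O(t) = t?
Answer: -1/71293098 ≈ -1.4027e-8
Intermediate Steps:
H(z) = z**3
a = -335637 (a = -238156 - 97481 = -335637)
n(R) = -23*R (n(R) = -24*R + R = -23*R)
1/(K(915, n(-21)) + (a - H(414))) = 1/(-23*(-21) + (-335637 - 1*414**3)) = 1/(483 + (-335637 - 1*70957944)) = 1/(483 + (-335637 - 70957944)) = 1/(483 - 71293581) = 1/(-71293098) = -1/71293098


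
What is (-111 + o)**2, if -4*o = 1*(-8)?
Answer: 11881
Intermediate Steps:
o = 2 (o = -(-8)/4 = -1/4*(-8) = 2)
(-111 + o)**2 = (-111 + 2)**2 = (-109)**2 = 11881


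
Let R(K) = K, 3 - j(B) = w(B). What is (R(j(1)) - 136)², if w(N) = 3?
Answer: 18496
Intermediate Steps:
j(B) = 0 (j(B) = 3 - 1*3 = 3 - 3 = 0)
(R(j(1)) - 136)² = (0 - 136)² = (-136)² = 18496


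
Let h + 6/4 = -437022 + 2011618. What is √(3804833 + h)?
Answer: √21517710/2 ≈ 2319.4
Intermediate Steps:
h = 3149189/2 (h = -3/2 + (-437022 + 2011618) = -3/2 + 1574596 = 3149189/2 ≈ 1.5746e+6)
√(3804833 + h) = √(3804833 + 3149189/2) = √(10758855/2) = √21517710/2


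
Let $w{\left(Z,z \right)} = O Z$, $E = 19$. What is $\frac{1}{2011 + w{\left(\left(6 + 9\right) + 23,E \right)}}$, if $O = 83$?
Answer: $\frac{1}{5165} \approx 0.00019361$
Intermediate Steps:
$w{\left(Z,z \right)} = 83 Z$
$\frac{1}{2011 + w{\left(\left(6 + 9\right) + 23,E \right)}} = \frac{1}{2011 + 83 \left(\left(6 + 9\right) + 23\right)} = \frac{1}{2011 + 83 \left(15 + 23\right)} = \frac{1}{2011 + 83 \cdot 38} = \frac{1}{2011 + 3154} = \frac{1}{5165}$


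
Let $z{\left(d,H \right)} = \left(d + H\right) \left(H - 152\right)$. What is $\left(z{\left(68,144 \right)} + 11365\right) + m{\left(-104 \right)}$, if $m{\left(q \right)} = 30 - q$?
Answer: $9803$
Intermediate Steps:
$z{\left(d,H \right)} = \left(-152 + H\right) \left(H + d\right)$ ($z{\left(d,H \right)} = \left(H + d\right) \left(-152 + H\right) = \left(-152 + H\right) \left(H + d\right)$)
$\left(z{\left(68,144 \right)} + 11365\right) + m{\left(-104 \right)} = \left(\left(144^{2} - 21888 - 10336 + 144 \cdot 68\right) + 11365\right) + \left(30 - -104\right) = \left(\left(20736 - 21888 - 10336 + 9792\right) + 11365\right) + \left(30 + 104\right) = \left(-1696 + 11365\right) + 134 = 9669 + 134 = 9803$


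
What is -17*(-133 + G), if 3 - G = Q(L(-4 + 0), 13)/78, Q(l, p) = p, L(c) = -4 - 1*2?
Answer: 13277/6 ≈ 2212.8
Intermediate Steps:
L(c) = -6 (L(c) = -4 - 2 = -6)
G = 17/6 (G = 3 - 13/78 = 3 - 1*1/6 = 3 - 1/6 = 17/6 ≈ 2.8333)
-17*(-133 + G) = -17*(-133 + 17/6) = -17*(-781/6) = 13277/6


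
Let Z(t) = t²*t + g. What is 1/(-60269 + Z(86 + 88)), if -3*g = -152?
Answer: 3/15623417 ≈ 1.9202e-7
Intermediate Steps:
g = 152/3 (g = -⅓*(-152) = 152/3 ≈ 50.667)
Z(t) = 152/3 + t³ (Z(t) = t²*t + 152/3 = t³ + 152/3 = 152/3 + t³)
1/(-60269 + Z(86 + 88)) = 1/(-60269 + (152/3 + (86 + 88)³)) = 1/(-60269 + (152/3 + 174³)) = 1/(-60269 + (152/3 + 5268024)) = 1/(-60269 + 15804224/3) = 1/(15623417/3) = 3/15623417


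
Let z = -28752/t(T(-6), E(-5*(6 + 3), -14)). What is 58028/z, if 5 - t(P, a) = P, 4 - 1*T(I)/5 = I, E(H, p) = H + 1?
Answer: 217605/2396 ≈ 90.820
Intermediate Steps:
E(H, p) = 1 + H
T(I) = 20 - 5*I
t(P, a) = 5 - P
z = 9584/15 (z = -28752/(5 - (20 - 5*(-6))) = -28752/(5 - (20 + 30)) = -28752/(5 - 1*50) = -28752/(5 - 50) = -28752/(-45) = -28752*(-1/45) = 9584/15 ≈ 638.93)
58028/z = 58028/(9584/15) = 58028*(15/9584) = 217605/2396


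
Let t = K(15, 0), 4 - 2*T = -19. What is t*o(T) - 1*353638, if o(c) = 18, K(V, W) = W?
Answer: -353638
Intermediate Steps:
T = 23/2 (T = 2 - 1/2*(-19) = 2 + 19/2 = 23/2 ≈ 11.500)
t = 0
t*o(T) - 1*353638 = 0*18 - 1*353638 = 0 - 353638 = -353638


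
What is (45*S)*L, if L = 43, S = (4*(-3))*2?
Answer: -46440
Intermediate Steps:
S = -24 (S = -12*2 = -24)
(45*S)*L = (45*(-24))*43 = -1080*43 = -46440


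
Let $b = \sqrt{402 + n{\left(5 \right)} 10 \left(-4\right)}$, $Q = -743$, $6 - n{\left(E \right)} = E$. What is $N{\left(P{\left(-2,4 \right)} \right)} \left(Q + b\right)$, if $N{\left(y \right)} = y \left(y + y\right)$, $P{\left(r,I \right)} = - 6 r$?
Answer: $-213984 + 288 \sqrt{362} \approx -2.085 \cdot 10^{5}$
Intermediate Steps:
$n{\left(E \right)} = 6 - E$
$N{\left(y \right)} = 2 y^{2}$ ($N{\left(y \right)} = y 2 y = 2 y^{2}$)
$b = \sqrt{362}$ ($b = \sqrt{402 + \left(6 - 5\right) 10 \left(-4\right)} = \sqrt{402 + 1 \cdot 10 \left(-4\right)} = \sqrt{402 + 10 \left(-4\right)} = \sqrt{402 - 40} = \sqrt{362} \approx 19.026$)
$N{\left(P{\left(-2,4 \right)} \right)} \left(Q + b\right) = 2 \left(\left(-6\right) \left(-2\right)\right)^{2} \left(-743 + \sqrt{362}\right) = 2 \cdot 12^{2} \left(-743 + \sqrt{362}\right) = 2 \cdot 144 \left(-743 + \sqrt{362}\right) = 288 \left(-743 + \sqrt{362}\right) = -213984 + 288 \sqrt{362}$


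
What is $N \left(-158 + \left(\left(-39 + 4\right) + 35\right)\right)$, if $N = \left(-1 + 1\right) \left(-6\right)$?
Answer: $0$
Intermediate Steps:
$N = 0$ ($N = 0 \left(-6\right) = 0$)
$N \left(-158 + \left(\left(-39 + 4\right) + 35\right)\right) = 0 \left(-158 + \left(\left(-39 + 4\right) + 35\right)\right) = 0 \left(-158 + \left(-35 + 35\right)\right) = 0 \left(-158 + 0\right) = 0 \left(-158\right) = 0$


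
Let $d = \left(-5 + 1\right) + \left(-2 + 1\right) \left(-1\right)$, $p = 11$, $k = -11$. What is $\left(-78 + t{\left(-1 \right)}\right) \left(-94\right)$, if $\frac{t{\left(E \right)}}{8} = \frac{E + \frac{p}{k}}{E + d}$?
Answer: $6956$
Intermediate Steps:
$d = -3$ ($d = -4 - -1 = -4 + 1 = -3$)
$t{\left(E \right)} = \frac{8 \left(-1 + E\right)}{-3 + E}$ ($t{\left(E \right)} = 8 \frac{E + \frac{11}{-11}}{E - 3} = 8 \frac{E + 11 \left(- \frac{1}{11}\right)}{-3 + E} = 8 \frac{E - 1}{-3 + E} = 8 \frac{-1 + E}{-3 + E} = \frac{8 \left(-1 + E\right)}{-3 + E}$)
$\left(-78 + t{\left(-1 \right)}\right) \left(-94\right) = \left(-78 + \frac{8 \left(-1 - 1\right)}{-3 - 1}\right) \left(-94\right) = \left(-78 + 8 \frac{1}{-4} \left(-2\right)\right) \left(-94\right) = \left(-78 + 8 \left(- \frac{1}{4}\right) \left(-2\right)\right) \left(-94\right) = \left(-78 + 4\right) \left(-94\right) = \left(-74\right) \left(-94\right) = 6956$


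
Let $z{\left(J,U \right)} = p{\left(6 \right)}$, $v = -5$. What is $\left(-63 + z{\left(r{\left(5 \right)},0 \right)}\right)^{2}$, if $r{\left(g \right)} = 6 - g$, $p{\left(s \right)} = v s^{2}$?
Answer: $59049$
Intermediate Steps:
$p{\left(s \right)} = - 5 s^{2}$
$z{\left(J,U \right)} = -180$ ($z{\left(J,U \right)} = - 5 \cdot 6^{2} = \left(-5\right) 36 = -180$)
$\left(-63 + z{\left(r{\left(5 \right)},0 \right)}\right)^{2} = \left(-63 - 180\right)^{2} = \left(-243\right)^{2} = 59049$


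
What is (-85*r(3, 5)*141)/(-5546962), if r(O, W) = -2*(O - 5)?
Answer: 23970/2773481 ≈ 0.0086426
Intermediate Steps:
r(O, W) = 10 - 2*O (r(O, W) = -2*(-5 + O) = 10 - 2*O)
(-85*r(3, 5)*141)/(-5546962) = (-85*(10 - 2*3)*141)/(-5546962) = (-85*(10 - 6)*141)*(-1/5546962) = (-85*4*141)*(-1/5546962) = -340*141*(-1/5546962) = -47940*(-1/5546962) = 23970/2773481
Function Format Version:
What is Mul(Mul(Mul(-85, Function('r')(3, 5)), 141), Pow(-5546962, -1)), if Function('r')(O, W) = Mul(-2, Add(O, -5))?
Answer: Rational(23970, 2773481) ≈ 0.0086426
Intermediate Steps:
Function('r')(O, W) = Add(10, Mul(-2, O)) (Function('r')(O, W) = Mul(-2, Add(-5, O)) = Add(10, Mul(-2, O)))
Mul(Mul(Mul(-85, Function('r')(3, 5)), 141), Pow(-5546962, -1)) = Mul(Mul(Mul(-85, Add(10, Mul(-2, 3))), 141), Pow(-5546962, -1)) = Mul(Mul(Mul(-85, Add(10, -6)), 141), Rational(-1, 5546962)) = Mul(Mul(Mul(-85, 4), 141), Rational(-1, 5546962)) = Mul(Mul(-340, 141), Rational(-1, 5546962)) = Mul(-47940, Rational(-1, 5546962)) = Rational(23970, 2773481)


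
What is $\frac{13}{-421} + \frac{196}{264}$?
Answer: $\frac{19771}{27786} \approx 0.71154$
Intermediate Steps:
$\frac{13}{-421} + \frac{196}{264} = 13 \left(- \frac{1}{421}\right) + 196 \cdot \frac{1}{264} = - \frac{13}{421} + \frac{49}{66} = \frac{19771}{27786}$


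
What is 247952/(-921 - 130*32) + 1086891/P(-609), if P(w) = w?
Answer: -65212597/35567 ≈ -1833.5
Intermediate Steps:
247952/(-921 - 130*32) + 1086891/P(-609) = 247952/(-921 - 130*32) + 1086891/(-609) = 247952/(-921 - 4160) + 1086891*(-1/609) = 247952/(-5081) - 12493/7 = 247952*(-1/5081) - 12493/7 = -247952/5081 - 12493/7 = -65212597/35567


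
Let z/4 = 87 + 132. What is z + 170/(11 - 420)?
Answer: 358114/409 ≈ 875.58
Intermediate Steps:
z = 876 (z = 4*(87 + 132) = 4*219 = 876)
z + 170/(11 - 420) = 876 + 170/(11 - 420) = 876 + 170/(-409) = 876 - 1/409*170 = 876 - 170/409 = 358114/409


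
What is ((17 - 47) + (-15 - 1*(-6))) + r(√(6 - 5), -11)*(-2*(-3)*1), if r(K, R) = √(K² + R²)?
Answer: -39 + 6*√122 ≈ 27.272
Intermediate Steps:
((17 - 47) + (-15 - 1*(-6))) + r(√(6 - 5), -11)*(-2*(-3)*1) = ((17 - 47) + (-15 - 1*(-6))) + √((√(6 - 5))² + (-11)²)*(-2*(-3)*1) = (-30 + (-15 + 6)) + √((√1)² + 121)*(6*1) = (-30 - 9) + √(1² + 121)*6 = -39 + √(1 + 121)*6 = -39 + √122*6 = -39 + 6*√122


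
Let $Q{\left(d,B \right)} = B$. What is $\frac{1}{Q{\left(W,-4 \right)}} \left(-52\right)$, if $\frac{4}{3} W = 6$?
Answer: $13$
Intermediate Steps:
$W = \frac{9}{2}$ ($W = \frac{3}{4} \cdot 6 = \frac{9}{2} \approx 4.5$)
$\frac{1}{Q{\left(W,-4 \right)}} \left(-52\right) = \frac{1}{-4} \left(-52\right) = \left(- \frac{1}{4}\right) \left(-52\right) = 13$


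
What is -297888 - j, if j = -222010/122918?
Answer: -18307787587/61459 ≈ -2.9789e+5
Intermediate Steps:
j = -111005/61459 (j = -222010*1/122918 = -111005/61459 ≈ -1.8062)
-297888 - j = -297888 - 1*(-111005/61459) = -297888 + 111005/61459 = -18307787587/61459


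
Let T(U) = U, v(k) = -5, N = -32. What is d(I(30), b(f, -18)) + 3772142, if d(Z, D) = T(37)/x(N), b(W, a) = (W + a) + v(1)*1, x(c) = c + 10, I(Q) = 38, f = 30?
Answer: 82987087/22 ≈ 3.7721e+6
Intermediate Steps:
x(c) = 10 + c
b(W, a) = -5 + W + a (b(W, a) = (W + a) - 5*1 = (W + a) - 5 = -5 + W + a)
d(Z, D) = -37/22 (d(Z, D) = 37/(10 - 32) = 37/(-22) = 37*(-1/22) = -37/22)
d(I(30), b(f, -18)) + 3772142 = -37/22 + 3772142 = 82987087/22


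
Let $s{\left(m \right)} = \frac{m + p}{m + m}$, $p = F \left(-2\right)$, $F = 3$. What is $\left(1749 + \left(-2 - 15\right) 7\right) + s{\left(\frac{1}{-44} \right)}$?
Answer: $\frac{3525}{2} \approx 1762.5$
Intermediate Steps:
$p = -6$ ($p = 3 \left(-2\right) = -6$)
$s{\left(m \right)} = \frac{-6 + m}{2 m}$ ($s{\left(m \right)} = \frac{m - 6}{m + m} = \frac{-6 + m}{2 m}$)
$\left(1749 + \left(-2 - 15\right) 7\right) + s{\left(\frac{1}{-44} \right)} = \left(1749 + \left(-2 - 15\right) 7\right) + \frac{-6 + \frac{1}{-44}}{2 \frac{1}{-44}} = \left(1749 - 119\right) + \frac{-6 - \frac{1}{44}}{2 \left(- \frac{1}{44}\right)} = \left(1749 - 119\right) + \frac{1}{2} \left(-44\right) \left(- \frac{265}{44}\right) = 1630 + \frac{265}{2} = \frac{3525}{2}$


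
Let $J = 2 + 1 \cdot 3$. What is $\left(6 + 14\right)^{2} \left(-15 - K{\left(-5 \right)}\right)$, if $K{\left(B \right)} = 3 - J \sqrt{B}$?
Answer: $-7200 + 2000 i \sqrt{5} \approx -7200.0 + 4472.1 i$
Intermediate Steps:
$J = 5$ ($J = 2 + 3 = 5$)
$K{\left(B \right)} = 3 - 5 \sqrt{B}$
$\left(6 + 14\right)^{2} \left(-15 - K{\left(-5 \right)}\right) = \left(6 + 14\right)^{2} \left(-15 - \left(3 - 5 \sqrt{-5}\right)\right) = 20^{2} \left(-15 - \left(3 - 5 i \sqrt{5}\right)\right) = 400 \left(-15 - \left(3 - 5 i \sqrt{5}\right)\right) = 400 \left(-18 + 5 i \sqrt{5}\right) = -7200 + 2000 i \sqrt{5}$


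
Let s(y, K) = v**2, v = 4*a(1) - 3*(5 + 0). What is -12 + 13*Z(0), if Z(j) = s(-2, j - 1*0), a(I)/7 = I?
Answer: 2185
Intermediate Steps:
a(I) = 7*I
v = 13 (v = 4*(7*1) - 3*(5 + 0) = 4*7 - 3*5 = 28 - 15 = 13)
s(y, K) = 169 (s(y, K) = 13**2 = 169)
Z(j) = 169
-12 + 13*Z(0) = -12 + 13*169 = -12 + 2197 = 2185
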